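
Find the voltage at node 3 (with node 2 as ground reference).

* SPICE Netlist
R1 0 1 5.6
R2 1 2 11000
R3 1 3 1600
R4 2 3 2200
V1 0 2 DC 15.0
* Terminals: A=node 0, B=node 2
Nodal analysis, taking node 2 as the 0 V reference.
Source V1 fixes V_0 = 15 V.
KCL at each unknown node (sum of currents leaving = 0; resistances in Ω):
  Node 1: (V_1 - 15)/5.6 + (V_1 - 0)/11000 + (V_1 - V_3)/1600 = 0
  Node 3: (V_3 - V_1)/1600 + (V_3 - 0)/2200 = 0
Collecting terms (coefficients in siemens):
  0.1793·V_1 - 0.000625·V_3 = 2.679
  0.00108·V_3 - 0.000625·V_1 = 0
Determinant D = (0.1793)(0.00108) - (-0.000625)(-0.000625) = 0.0001932
V_1 = [(2.679)(0.00108) - (-0.000625)(0)]/D = 14.97 V
V_3 = [(0.1793)(0) - (2.679)(-0.000625)]/D = 8.667 V
The requested potential is V_3 = 8.667 V.

Final answer: V_3 = 8.667 V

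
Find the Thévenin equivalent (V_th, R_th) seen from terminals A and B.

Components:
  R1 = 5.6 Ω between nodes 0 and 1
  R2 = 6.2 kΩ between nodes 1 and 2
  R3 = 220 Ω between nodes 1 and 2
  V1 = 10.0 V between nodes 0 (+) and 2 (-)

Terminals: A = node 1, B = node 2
Step 1 — V_th is the open-circuit voltage V_A - V_B (nothing connected across the terminals).
Nodal analysis, taking node 2 as the 0 V reference.
Source V1 fixes V_0 = 10 V.
KCL at each unknown node (sum of currents leaving = 0; resistances in Ω):
  Node 1: (V_1 - 10)/5.6 + (V_1 - 0)/6200 + (V_1 - 0)/220 = 0
Collecting terms: 0.1833 × V_1 = 1.786  =>  V_1 = 9.743 V
V_th = V_1 - V_2 = 9.743 - 0 = 9.743 V
Step 2 — R_th: zero the source — replace V1 by a short circuit (node 2 merges into node 0) — and find the resistance seen between A (node 1) and B (node 0).
Reduce the network between node 1 (A) and node 0 (B) by series/parallel combination:
  Rp1 = R1 ‖ R2 ‖ R3 (parallel, all between nodes 0 and 1) = 1/(1/5.6 + 1/6200 + 1/220) = 5.456 Ω
R_th = 5.456 Ω

Final answer: V_th = 9.743 V, R_th = 5.456 Ω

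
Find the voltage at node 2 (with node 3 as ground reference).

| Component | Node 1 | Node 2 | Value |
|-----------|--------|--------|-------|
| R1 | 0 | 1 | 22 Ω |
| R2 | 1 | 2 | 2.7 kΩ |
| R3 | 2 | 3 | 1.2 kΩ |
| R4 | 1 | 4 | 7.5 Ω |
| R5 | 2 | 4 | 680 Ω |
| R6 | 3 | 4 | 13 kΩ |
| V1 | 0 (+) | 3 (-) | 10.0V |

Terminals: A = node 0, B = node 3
Nodal analysis, taking node 3 as the 0 V reference.
Source V1 fixes V_0 = 10 V.
KCL at each unknown node (sum of currents leaving = 0; resistances in Ω):
  Node 1: (V_1 - 10)/22 + (V_1 - V_2)/2700 + (V_1 - V_4)/7.5 = 0
  Node 2: (V_2 - V_1)/2700 + (V_2 - 0)/1200 + (V_2 - V_4)/680 = 0
  Node 4: (V_4 - V_1)/7.5 + (V_4 - V_2)/680 + (V_4 - 0)/13000 = 0
Collecting terms (coefficients in siemens):
  0.1792·V_1 - 0.0003704·V_2 - 0.1333·V_4 = 0.4545
  0.002674·V_2 - 0.0003704·V_1 - 0.001471·V_4 = 0
  0.1349·V_4 - 0.1333·V_1 - 0.001471·V_2 = 0
Solving these 3 simultaneous equations (Gaussian elimination) gives:
  V_1 = 9.859 V, V_2 = 6.765 V, V_4 = 9.82 V
The requested potential is V_2 = 6.765 V.

Final answer: V_2 = 6.765 V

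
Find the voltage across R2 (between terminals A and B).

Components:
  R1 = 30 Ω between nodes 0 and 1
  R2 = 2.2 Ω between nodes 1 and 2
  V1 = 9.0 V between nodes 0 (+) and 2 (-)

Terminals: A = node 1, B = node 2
R1 and R2 are in series across V1 (node 0 → node 1 → node 2), and the output A–B is taken across R2, so this is a voltage divider.
Series current: I = V1/(R1 + R2) = 9/(30 + 2.2) = 9/32.2 = 0.2795 A
V_R2 = I × R2 = V1 × R2/(R1 + R2) = 9 × 2.2/32.2 = 0.6149 V

Final answer: 0.6149 V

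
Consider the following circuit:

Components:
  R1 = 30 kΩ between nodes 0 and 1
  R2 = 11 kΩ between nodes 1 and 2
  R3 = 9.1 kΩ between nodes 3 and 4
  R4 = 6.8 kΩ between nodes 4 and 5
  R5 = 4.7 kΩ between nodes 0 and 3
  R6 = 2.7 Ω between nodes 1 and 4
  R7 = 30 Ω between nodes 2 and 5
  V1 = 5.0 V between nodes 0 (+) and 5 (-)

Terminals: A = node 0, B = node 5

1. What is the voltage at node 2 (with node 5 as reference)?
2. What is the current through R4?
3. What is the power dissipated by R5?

Nodal analysis, taking node 5 as the 0 V reference.
Source V1 fixes V_0 = 5 V.
KCL at each unknown node (sum of currents leaving = 0; resistances in Ω):
  Node 1: (V_1 - 5)/30000 + (V_1 - V_2)/11000 + (V_1 - V_4)/2.7 = 0
  Node 2: (V_2 - V_1)/11000 + (V_2 - 0)/30 = 0
  Node 3: (V_3 - V_4)/9100 + (V_3 - 5)/4700 = 0
  Node 4: (V_4 - V_3)/9100 + (V_4 - 0)/6800 + (V_4 - V_1)/2.7 = 0
Collecting terms (coefficients in siemens):
  0.3705·V_1 - 0.00009091·V_2 - 0.3704·V_4 = 0.0001667
  0.03342·V_2 - 0.00009091·V_1 = 0
  0.0003227·V_3 - 0.0001099·V_4 = 0.001064
  0.3706·V_4 - 0.3704·V_1 - 0.0001099·V_3 = 0
Solving these 4 simultaneous equations (Gaussian elimination) gives:
  V_1 = 1.54 V, V_2 = 0.004188 V, V_3 = 3.822 V, V_4 = 1.54 V
Part 1:
  Read off the nodal solution: V_2 = 0.004188 V
Part 2:
  I_R4 = (V_4 - V_5)/R4 = (1.54 - 0)/6800 = 0.0002265 A
  Magnitude: I_R4 = 0.0002265 A
Part 3:
  I_R5 = (V_0 - V_3)/R5 = (5 - 3.822)/4700 = 0.0002507 A
  P_R5 = I_R5² × R5 = (0.0002507)² × 4700 = 0.0002955 W

Final answers:
1. V_2 = 0.004188 V
2. I_R4 = 0.0002265 A
3. P_R5 = 0.0002955 W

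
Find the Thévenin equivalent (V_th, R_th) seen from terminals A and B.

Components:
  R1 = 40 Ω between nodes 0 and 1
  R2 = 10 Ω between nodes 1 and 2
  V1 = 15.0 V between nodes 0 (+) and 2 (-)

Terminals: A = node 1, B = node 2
Step 1 — V_th is the open-circuit voltage V_A - V_B (nothing connected across the terminals).
Nodal analysis, taking node 2 as the 0 V reference.
Source V1 fixes V_0 = 15 V.
KCL at each unknown node (sum of currents leaving = 0; resistances in Ω):
  Node 1: (V_1 - 15)/40 + (V_1 - 0)/10 = 0
Collecting terms: 0.125 × V_1 = 0.375  =>  V_1 = 3 V
V_th = V_1 - V_2 = 3 - 0 = 3 V
Step 2 — R_th: zero the source — replace V1 by a short circuit (node 2 merges into node 0) — and find the resistance seen between A (node 1) and B (node 0).
Reduce the network between node 1 (A) and node 0 (B) by series/parallel combination:
  Rp1 = R1 ‖ R2 (parallel, both between nodes 0 and 1) = 1/(1/40 + 1/10) = 8 Ω
R_th = 8 Ω

Final answer: V_th = 3 V, R_th = 8 Ω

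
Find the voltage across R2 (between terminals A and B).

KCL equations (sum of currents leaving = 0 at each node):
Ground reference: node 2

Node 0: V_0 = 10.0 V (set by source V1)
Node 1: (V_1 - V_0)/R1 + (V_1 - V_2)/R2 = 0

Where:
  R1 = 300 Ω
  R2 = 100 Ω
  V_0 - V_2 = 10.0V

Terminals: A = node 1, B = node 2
R1 and R2 are in series across V1 (node 0 → node 1 → node 2), and the output A–B is taken across R2, so this is a voltage divider.
Series current: I = V1/(R1 + R2) = 10/(300 + 100) = 10/400 = 0.025 A
V_R2 = I × R2 = V1 × R2/(R1 + R2) = 10 × 100/400 = 2.5 V

Final answer: 2.5 V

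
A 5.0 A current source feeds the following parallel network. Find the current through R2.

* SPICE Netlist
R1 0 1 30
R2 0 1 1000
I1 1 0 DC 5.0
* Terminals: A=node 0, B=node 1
All resistors sit directly between nodes 0 and 1, so they are in parallel and share one voltage V; the full source current 5 A splits among them.
1/R_par = 1/30 + 1/1000 = 0.03433 S  =>  R_par = 29.13 Ω
V = I × R_par = 5 × 29.13 = 145.6 V
I_R2 = V/R2 = 145.6/1000 = 0.1456 A

Final answer: 0.1456 A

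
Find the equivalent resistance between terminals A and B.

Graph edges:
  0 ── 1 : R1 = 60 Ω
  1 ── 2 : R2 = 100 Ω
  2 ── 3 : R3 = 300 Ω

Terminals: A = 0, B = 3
Reduce the network between node 0 (A) and node 3 (B) by series/parallel combination:
  Rs1 = R1 + R2 (series, joined only at node 1) = 60 + 100 = 160 Ω
  Rs2 = R3 + Rs1 (series, joined only at node 2) = 300 + 160 = 460 Ω
R_eq = 460 Ω

Final answer: 460 Ω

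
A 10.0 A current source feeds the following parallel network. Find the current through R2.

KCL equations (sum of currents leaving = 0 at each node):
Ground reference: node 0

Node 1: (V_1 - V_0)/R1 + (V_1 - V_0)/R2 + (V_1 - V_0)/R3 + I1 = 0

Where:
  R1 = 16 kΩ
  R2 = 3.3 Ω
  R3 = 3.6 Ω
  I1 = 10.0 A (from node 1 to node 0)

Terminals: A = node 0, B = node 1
All resistors sit directly between nodes 0 and 1, so they are in parallel and share one voltage V; the full source current 10 A splits among them.
1/R_par = 1/16000 + 1/3.3 + 1/3.6 = 0.5809 S  =>  R_par = 1.722 Ω
V = I × R_par = 10 × 1.722 = 17.22 V
I_R2 = V/R2 = 17.22/3.3 = 5.217 A

Final answer: 5.217 A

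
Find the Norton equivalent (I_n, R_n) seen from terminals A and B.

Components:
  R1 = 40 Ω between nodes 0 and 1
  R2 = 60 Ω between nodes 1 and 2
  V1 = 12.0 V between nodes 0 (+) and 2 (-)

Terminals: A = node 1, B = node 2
Find the Thévenin equivalent first; then I_n = V_th/R_th and R_n = R_th.
Step 1 — V_th is the open-circuit voltage V_A - V_B (nothing connected across the terminals).
Nodal analysis, taking node 2 as the 0 V reference.
Source V1 fixes V_0 = 12 V.
KCL at each unknown node (sum of currents leaving = 0; resistances in Ω):
  Node 1: (V_1 - 12)/40 + (V_1 - 0)/60 = 0
Collecting terms: 0.04167 × V_1 = 0.3  =>  V_1 = 7.2 V
V_th = V_1 - V_2 = 7.2 - 0 = 7.2 V
Step 2 — R_th: zero the source — replace V1 by a short circuit (node 2 merges into node 0) — and find the resistance seen between A (node 1) and B (node 0).
Reduce the network between node 1 (A) and node 0 (B) by series/parallel combination:
  Rp1 = R1 ‖ R2 (parallel, both between nodes 0 and 1) = 1/(1/40 + 1/60) = 24 Ω
R_th = 24 Ω
I_n = V_th/R_th = 7.2/24 = 0.3 A, and R_n = R_th = 24 Ω

Final answer: I_n = 0.3 A, R_n = 24 Ω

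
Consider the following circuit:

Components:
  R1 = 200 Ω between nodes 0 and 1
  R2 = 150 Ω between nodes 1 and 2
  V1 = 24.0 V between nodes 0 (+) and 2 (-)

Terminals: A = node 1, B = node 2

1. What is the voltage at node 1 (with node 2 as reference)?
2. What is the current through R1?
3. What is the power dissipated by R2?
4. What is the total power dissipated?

Nodal analysis, taking node 2 as the 0 V reference.
Source V1 fixes V_0 = 24 V.
KCL at each unknown node (sum of currents leaving = 0; resistances in Ω):
  Node 1: (V_1 - 24)/200 + (V_1 - 0)/150 = 0
Collecting terms: 0.01167 × V_1 = 0.12  =>  V_1 = 10.29 V
Part 1:
  Read off the nodal solution: V_1 = 10.29 V
Part 2:
  I_R1 = (V_0 - V_1)/R1 = (24 - 10.29)/200 = 0.06857 A
  Magnitude: I_R1 = 0.06857 A
Part 3:
  I_R2 = (V_1 - V_2)/R2 = (10.29 - 0)/150 = 0.06857 A
  P_R2 = I_R2² × R2 = (0.06857)² × 150 = 0.7053 W
Part 4:
  Power in each resistor, P = (ΔV)²/R:
    P_R1 = (24 - 10.29)²/200 = 0.9404 W
    P_R2 = (10.29 - 0)²/150 = 0.7053 W
  P_total = P_R1 + P_R2 = 1.646 W

Final answers:
1. V_1 = 10.29 V
2. I_R1 = 0.06857 A
3. P_R2 = 0.7053 W
4. P_total = 1.646 W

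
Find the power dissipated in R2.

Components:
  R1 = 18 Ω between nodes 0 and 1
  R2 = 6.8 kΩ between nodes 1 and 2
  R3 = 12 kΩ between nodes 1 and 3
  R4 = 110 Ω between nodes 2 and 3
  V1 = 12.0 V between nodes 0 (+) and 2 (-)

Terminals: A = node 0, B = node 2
Nodal analysis, taking node 2 as the 0 V reference.
Source V1 fixes V_0 = 12 V.
KCL at each unknown node (sum of currents leaving = 0; resistances in Ω):
  Node 1: (V_1 - 12)/18 + (V_1 - 0)/6800 + (V_1 - V_3)/12000 = 0
  Node 3: (V_3 - V_1)/12000 + (V_3 - 0)/110 = 0
Collecting terms (coefficients in siemens):
  0.05579·V_1 - 0.00008333·V_3 = 0.6667
  0.009174·V_3 - 0.00008333·V_1 = 0
Determinant D = (0.05579)(0.009174) - (-0.00008333)(-0.00008333) = 0.0005118
V_1 = [(0.6667)(0.009174) - (-0.00008333)(0)]/D = 11.95 V
V_3 = [(0.05579)(0) - (0.6667)(-0.00008333)]/D = 0.1086 V
I_R2 = (V_1 - V_2)/R2 = (11.95 - 0)/6800 = 0.001757 A
P_R2 = I_R2² × R2 = (0.001757)² × 6800 = 0.021 W

Final answer: 0.021 W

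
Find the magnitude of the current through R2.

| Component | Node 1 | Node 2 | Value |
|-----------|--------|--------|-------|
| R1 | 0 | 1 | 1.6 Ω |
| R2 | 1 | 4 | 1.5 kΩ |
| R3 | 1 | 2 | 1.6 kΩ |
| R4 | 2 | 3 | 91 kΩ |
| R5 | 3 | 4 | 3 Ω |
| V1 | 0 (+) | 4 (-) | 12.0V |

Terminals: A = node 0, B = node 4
Nodal analysis, taking node 4 as the 0 V reference.
Source V1 fixes V_0 = 12 V.
KCL at each unknown node (sum of currents leaving = 0; resistances in Ω):
  Node 1: (V_1 - 12)/1.6 + (V_1 - 0)/1500 + (V_1 - V_2)/1600 = 0
  Node 2: (V_2 - V_1)/1600 + (V_2 - V_3)/91000 = 0
  Node 3: (V_3 - V_2)/91000 + (V_3 - 0)/3 = 0
Collecting terms (coefficients in siemens):
  0.6263·V_1 - 0.000625·V_2 = 7.5
  0.000636·V_2 - 0.000625·V_1 - 0.00001099·V_3 = 0
  0.3333·V_3 - 0.00001099·V_2 = 0
Solving these 3 simultaneous equations (Gaussian elimination) gives:
  V_1 = 11.99 V, V_2 = 11.78 V, V_3 = 0.0003883 V
I_R2 = (V_1 - V_4)/R2 = (11.99 - 0)/1500 = 0.007991 A
|I_R2| = 0.007991 A

Final answer: |I_R2| = 0.007991 A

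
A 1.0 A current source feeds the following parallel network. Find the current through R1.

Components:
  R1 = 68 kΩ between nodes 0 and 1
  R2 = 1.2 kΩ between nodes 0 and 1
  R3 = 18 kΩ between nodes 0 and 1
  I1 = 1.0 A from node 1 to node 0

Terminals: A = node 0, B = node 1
All resistors sit directly between nodes 0 and 1, so they are in parallel and share one voltage V; the full source current 1 A splits among them.
1/R_par = 1/68000 + 1/1200 + 1/18000 = 0.0009036 S  =>  R_par = 1107 Ω
V = I × R_par = 1 × 1107 = 1107 V
I_R1 = V/R1 = 1107/68000 = 0.01627 A

Final answer: 0.01627 A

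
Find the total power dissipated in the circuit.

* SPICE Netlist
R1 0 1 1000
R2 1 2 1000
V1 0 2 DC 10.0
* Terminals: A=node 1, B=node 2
Nodal analysis, taking node 2 as the 0 V reference.
Source V1 fixes V_0 = 10 V.
KCL at each unknown node (sum of currents leaving = 0; resistances in Ω):
  Node 1: (V_1 - 10)/1000 + (V_1 - 0)/1000 = 0
Collecting terms: 0.002 × V_1 = 0.01  =>  V_1 = 5 V
Power in each resistor, P = (ΔV)²/R:
  P_R1 = (10 - 5)²/1000 = 0.025 W
  P_R2 = (5 - 0)²/1000 = 0.025 W
P_total = P_R1 + P_R2 = 0.05 W

Final answer: 0.05 W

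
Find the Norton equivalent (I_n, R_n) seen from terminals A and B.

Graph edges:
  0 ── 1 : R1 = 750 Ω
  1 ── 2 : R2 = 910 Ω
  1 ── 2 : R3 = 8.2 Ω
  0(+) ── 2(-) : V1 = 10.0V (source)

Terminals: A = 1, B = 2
Find the Thévenin equivalent first; then I_n = V_th/R_th and R_n = R_th.
Step 1 — V_th is the open-circuit voltage V_A - V_B (nothing connected across the terminals).
Nodal analysis, taking node 2 as the 0 V reference.
Source V1 fixes V_0 = 10 V.
KCL at each unknown node (sum of currents leaving = 0; resistances in Ω):
  Node 1: (V_1 - 10)/750 + (V_1 - 0)/910 + (V_1 - 0)/8.2 = 0
Collecting terms: 0.1244 × V_1 = 0.01333  =>  V_1 = 0.1072 V
V_th = V_1 - V_2 = 0.1072 - 0 = 0.1072 V
Step 2 — R_th: zero the source — replace V1 by a short circuit (node 2 merges into node 0) — and find the resistance seen between A (node 1) and B (node 0).
Reduce the network between node 1 (A) and node 0 (B) by series/parallel combination:
  Rp1 = R1 ‖ R2 ‖ R3 (parallel, all between nodes 0 and 1) = 1/(1/750 + 1/910 + 1/8.2) = 8.04 Ω
R_th = 8.04 Ω
I_n = V_th/R_th = 0.1072/8.04 = 0.01333 A, and R_n = R_th = 8.04 Ω

Final answer: I_n = 0.01333 A, R_n = 8.04 Ω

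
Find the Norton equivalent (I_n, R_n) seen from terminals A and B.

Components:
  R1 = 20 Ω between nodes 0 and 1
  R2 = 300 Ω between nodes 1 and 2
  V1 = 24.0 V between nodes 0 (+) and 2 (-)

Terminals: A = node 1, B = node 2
Find the Thévenin equivalent first; then I_n = V_th/R_th and R_n = R_th.
Step 1 — V_th is the open-circuit voltage V_A - V_B (nothing connected across the terminals).
Nodal analysis, taking node 2 as the 0 V reference.
Source V1 fixes V_0 = 24 V.
KCL at each unknown node (sum of currents leaving = 0; resistances in Ω):
  Node 1: (V_1 - 24)/20 + (V_1 - 0)/300 = 0
Collecting terms: 0.05333 × V_1 = 1.2  =>  V_1 = 22.5 V
V_th = V_1 - V_2 = 22.5 - 0 = 22.5 V
Step 2 — R_th: zero the source — replace V1 by a short circuit (node 2 merges into node 0) — and find the resistance seen between A (node 1) and B (node 0).
Reduce the network between node 1 (A) and node 0 (B) by series/parallel combination:
  Rp1 = R1 ‖ R2 (parallel, both between nodes 0 and 1) = 1/(1/20 + 1/300) = 18.75 Ω
R_th = 18.75 Ω
I_n = V_th/R_th = 22.5/18.75 = 1.2 A, and R_n = R_th = 18.75 Ω

Final answer: I_n = 1.2 A, R_n = 18.75 Ω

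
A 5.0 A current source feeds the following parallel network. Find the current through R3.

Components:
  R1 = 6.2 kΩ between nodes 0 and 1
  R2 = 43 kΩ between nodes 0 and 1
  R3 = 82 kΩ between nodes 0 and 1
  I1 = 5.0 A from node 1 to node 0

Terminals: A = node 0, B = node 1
All resistors sit directly between nodes 0 and 1, so they are in parallel and share one voltage V; the full source current 5 A splits among them.
1/R_par = 1/6200 + 1/43000 + 1/82000 = 0.0001967 S  =>  R_par = 5083 Ω
V = I × R_par = 5 × 5083 = 25410 V
I_R3 = V/R3 = 25410/82000 = 0.3099 A

Final answer: 0.3099 A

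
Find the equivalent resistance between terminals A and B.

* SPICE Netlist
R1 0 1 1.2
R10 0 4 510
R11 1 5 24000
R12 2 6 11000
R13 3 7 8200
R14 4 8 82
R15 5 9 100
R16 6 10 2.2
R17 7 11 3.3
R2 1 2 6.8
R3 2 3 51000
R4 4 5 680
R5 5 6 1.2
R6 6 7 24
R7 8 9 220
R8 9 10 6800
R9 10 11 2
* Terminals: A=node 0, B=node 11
The network is not a plain series/parallel combination. Inject a 1 A test current into terminal A (node 0) and return it from terminal B (node 11); then R_eq = V_A / (1 A).
Nodal analysis, taking node 11 as the 0 V reference.
Current source I_test pushes 1 A into node 0 and draws it out of node 11.
KCL at each unknown node (sum of currents leaving = 0; resistances in Ω):
  Node 0: (V_0 - V_1)/1.2 + (V_0 - V_4)/510 - 1 = 0
  Node 1: (V_1 - V_0)/1.2 + (V_1 - V_2)/6.8 + (V_1 - V_5)/24000 = 0
  Node 2: (V_2 - V_1)/6.8 + (V_2 - V_3)/51000 + (V_2 - V_6)/11000 = 0
  Node 3: (V_3 - V_2)/51000 + (V_3 - V_7)/8200 = 0
  Node 4: (V_4 - V_0)/510 + (V_4 - V_5)/680 + (V_4 - V_8)/82 = 0
  Node 5: (V_5 - V_1)/24000 + (V_5 - V_4)/680 + (V_5 - V_6)/1.2 + (V_5 - V_9)/100 = 0
  Node 6: (V_6 - V_2)/11000 + (V_6 - V_5)/1.2 + (V_6 - V_7)/24 + (V_6 - V_10)/2.2 = 0
  Node 7: (V_7 - V_3)/8200 + (V_7 - V_6)/24 + (V_7 - 0)/3.3 = 0
  Node 8: (V_8 - V_4)/82 + (V_8 - V_9)/220 = 0
  Node 9: (V_9 - V_5)/100 + (V_9 - V_8)/220 + (V_9 - V_10)/6800 = 0
  Node 10: (V_10 - V_6)/2.2 + (V_10 - V_9)/6800 + (V_10 - 0)/2 = 0
Collecting terms (coefficients in siemens):
  0.8353·V_0 - 0.8333·V_1 - 0.001961·V_4 = 1
  0.9804·V_1 - 0.8333·V_0 - 0.1471·V_2 - 0.00004167·V_5 = 0
  0.1472·V_2 - 0.1471·V_1 - 0.00001961·V_3 - 0.00009091·V_6 = 0
  0.0001416·V_3 - 0.00001961·V_2 - 0.000122·V_7 = 0
  0.01563·V_4 - 0.001961·V_0 - 0.001471·V_5 - 0.0122·V_8 = 0
  0.8448·V_5 - 0.00004167·V_1 - 0.001471·V_4 - 0.8333·V_6 - 0.01·V_9 = 0
  1.33·V_6 - 0.00009091·V_2 - 0.8333·V_5 - 0.04167·V_7 - 0.4545·V_10 = 0
  0.3448·V_7 - 0.000122·V_3 - 0.04167·V_6 = 0
  0.01674·V_8 - 0.0122·V_4 - 0.004545·V_9 = 0
  0.01469·V_9 - 0.01·V_5 - 0.004545·V_8 - 0.0001471·V_10 = 0
  0.9547·V_10 - 0.4545·V_6 - 0.0001471·V_9 = 0
Solving these 11 simultaneous equations (Gaussian elimination) gives:
  V_0 = 688.7 V, V_1 = 688.6 V, V_2 = 688.1 V, V_3 = 95.72 V
  V_4 = 230.9 V, V_5 = 4.687 V, V_6 = 3.586 V, V_7 = 0.4672 V
  V_8 = 184.6 V, V_9 = 60.32 V, V_10 = 1.717 V
R_eq = V_0 / 1 A = 688.7 Ω

Final answer: 688.7 Ω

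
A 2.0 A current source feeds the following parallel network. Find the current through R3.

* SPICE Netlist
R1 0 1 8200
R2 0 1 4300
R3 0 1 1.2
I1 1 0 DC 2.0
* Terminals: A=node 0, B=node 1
All resistors sit directly between nodes 0 and 1, so they are in parallel and share one voltage V; the full source current 2 A splits among them.
1/R_par = 1/8200 + 1/4300 + 1/1.2 = 0.8337 S  =>  R_par = 1.199 Ω
V = I × R_par = 2 × 1.199 = 2.399 V
I_R3 = V/R3 = 2.399/1.2 = 1.999 A

Final answer: 1.999 A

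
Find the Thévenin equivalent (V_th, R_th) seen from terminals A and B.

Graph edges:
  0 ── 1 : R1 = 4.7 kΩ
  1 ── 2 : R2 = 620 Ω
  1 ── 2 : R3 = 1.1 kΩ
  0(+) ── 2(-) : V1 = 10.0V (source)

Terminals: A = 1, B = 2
Step 1 — V_th is the open-circuit voltage V_A - V_B (nothing connected across the terminals).
Nodal analysis, taking node 2 as the 0 V reference.
Source V1 fixes V_0 = 10 V.
KCL at each unknown node (sum of currents leaving = 0; resistances in Ω):
  Node 1: (V_1 - 10)/4700 + (V_1 - 0)/620 + (V_1 - 0)/1100 = 0
Collecting terms: 0.002735 × V_1 = 0.002128  =>  V_1 = 0.778 V
V_th = V_1 - V_2 = 0.778 - 0 = 0.778 V
Step 2 — R_th: zero the source — replace V1 by a short circuit (node 2 merges into node 0) — and find the resistance seen between A (node 1) and B (node 0).
Reduce the network between node 1 (A) and node 0 (B) by series/parallel combination:
  Rp1 = R1 ‖ R2 ‖ R3 (parallel, all between nodes 0 and 1) = 1/(1/4700 + 1/620 + 1/1100) = 365.7 Ω
R_th = 365.7 Ω

Final answer: V_th = 0.778 V, R_th = 365.7 Ω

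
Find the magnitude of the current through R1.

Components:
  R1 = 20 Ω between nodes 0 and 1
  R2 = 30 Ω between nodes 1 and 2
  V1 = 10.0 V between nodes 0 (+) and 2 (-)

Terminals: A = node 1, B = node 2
Nodal analysis, taking node 2 as the 0 V reference.
Source V1 fixes V_0 = 10 V.
KCL at each unknown node (sum of currents leaving = 0; resistances in Ω):
  Node 1: (V_1 - 10)/20 + (V_1 - 0)/30 = 0
Collecting terms: 0.08333 × V_1 = 0.5  =>  V_1 = 6 V
I_R1 = (V_0 - V_1)/R1 = (10 - 6)/20 = 0.2 A
|I_R1| = 0.2 A

Final answer: |I_R1| = 0.2 A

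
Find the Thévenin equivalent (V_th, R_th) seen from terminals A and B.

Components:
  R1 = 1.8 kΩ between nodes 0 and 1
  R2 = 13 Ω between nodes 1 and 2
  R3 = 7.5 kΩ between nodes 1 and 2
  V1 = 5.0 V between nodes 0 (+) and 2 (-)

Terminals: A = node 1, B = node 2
Step 1 — V_th is the open-circuit voltage V_A - V_B (nothing connected across the terminals).
Nodal analysis, taking node 2 as the 0 V reference.
Source V1 fixes V_0 = 5 V.
KCL at each unknown node (sum of currents leaving = 0; resistances in Ω):
  Node 1: (V_1 - 5)/1800 + (V_1 - 0)/13 + (V_1 - 0)/7500 = 0
Collecting terms: 0.07761 × V_1 = 0.002778  =>  V_1 = 0.03579 V
V_th = V_1 - V_2 = 0.03579 - 0 = 0.03579 V
Step 2 — R_th: zero the source — replace V1 by a short circuit (node 2 merges into node 0) — and find the resistance seen between A (node 1) and B (node 0).
Reduce the network between node 1 (A) and node 0 (B) by series/parallel combination:
  Rp1 = R1 ‖ R2 ‖ R3 (parallel, all between nodes 0 and 1) = 1/(1/1800 + 1/13 + 1/7500) = 12.88 Ω
R_th = 12.88 Ω

Final answer: V_th = 0.03579 V, R_th = 12.88 Ω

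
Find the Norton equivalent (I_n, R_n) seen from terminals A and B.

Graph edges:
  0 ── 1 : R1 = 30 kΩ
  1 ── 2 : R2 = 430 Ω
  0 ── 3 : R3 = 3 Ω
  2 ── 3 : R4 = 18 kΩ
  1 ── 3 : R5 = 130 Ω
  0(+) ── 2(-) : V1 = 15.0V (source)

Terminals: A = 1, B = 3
Find the Thévenin equivalent first; then I_n = V_th/R_th and R_n = R_th.
Step 1 — V_th is the open-circuit voltage V_A - V_B (nothing connected across the terminals).
Nodal analysis, taking node 2 as the 0 V reference.
Source V1 fixes V_0 = 15 V.
KCL at each unknown node (sum of currents leaving = 0; resistances in Ω):
  Node 1: (V_1 - 15)/30000 + (V_1 - 0)/430 + (V_1 - V_3)/130 = 0
  Node 3: (V_3 - 15)/3 + (V_3 - 0)/18000 + (V_3 - V_1)/130 = 0
Collecting terms (coefficients in siemens):
  0.01005·V_1 - 0.007692·V_3 = 0.0005
  0.3411·V_3 - 0.007692·V_1 = 5
Determinant D = (0.01005)(0.3411) - (-0.007692)(-0.007692) = 0.003369
V_1 = [(0.0005)(0.3411) - (-0.007692)(5)]/D = 11.47 V
V_3 = [(0.01005)(5) - (0.0005)(-0.007692)]/D = 14.92 V
V_th = V_1 - V_3 = 11.47 - 14.92 = -3.451 V
Step 2 — R_th: zero the source — replace V1 by a short circuit (node 2 merges into node 0) — and find the resistance seen between A (node 1) and B (node 3).
Reduce the network between node 1 (A) and node 3 (B) by series/parallel combination:
  Rp1 = R1 ‖ R2 (parallel, both between nodes 0 and 1) = 1/(1/30000 + 1/430) = 423.9 Ω
  Rp2 = R3 ‖ R4 (parallel, both between nodes 0 and 3) = 1/(1/3 + 1/18000) = 3 Ω
  Rs1 = Rp1 + Rp2 (series, joined only at node 0) = 423.9 + 3 = 426.9 Ω
  Rp3 = R5 ‖ Rs1 (parallel, both between nodes 1 and 3) = 1/(1/130 + 1/426.9) = 99.65 Ω
R_th = 99.65 Ω
I_n = V_th/R_th = -3.451/99.65 = -0.03463 A, and R_n = R_th = 99.65 Ω

Final answer: I_n = -0.03463 A, R_n = 99.65 Ω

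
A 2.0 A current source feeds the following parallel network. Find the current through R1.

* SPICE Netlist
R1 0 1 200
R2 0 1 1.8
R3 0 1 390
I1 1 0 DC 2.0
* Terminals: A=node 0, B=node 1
All resistors sit directly between nodes 0 and 1, so they are in parallel and share one voltage V; the full source current 2 A splits among them.
1/R_par = 1/200 + 1/1.8 + 1/390 = 0.5631 S  =>  R_par = 1.776 Ω
V = I × R_par = 2 × 1.776 = 3.552 V
I_R1 = V/R1 = 3.552/200 = 0.01776 A

Final answer: 0.01776 A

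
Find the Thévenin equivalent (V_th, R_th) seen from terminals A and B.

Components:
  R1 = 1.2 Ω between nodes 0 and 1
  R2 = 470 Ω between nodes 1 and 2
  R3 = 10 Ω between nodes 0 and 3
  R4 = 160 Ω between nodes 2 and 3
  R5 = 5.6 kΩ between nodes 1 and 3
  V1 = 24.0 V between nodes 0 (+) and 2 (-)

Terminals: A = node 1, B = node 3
Step 1 — V_th is the open-circuit voltage V_A - V_B (nothing connected across the terminals).
Nodal analysis, taking node 2 as the 0 V reference.
Source V1 fixes V_0 = 24 V.
KCL at each unknown node (sum of currents leaving = 0; resistances in Ω):
  Node 1: (V_1 - 24)/1.2 + (V_1 - 0)/470 + (V_1 - V_3)/5600 = 0
  Node 3: (V_3 - 24)/10 + (V_3 - 0)/160 + (V_3 - V_1)/5600 = 0
Collecting terms (coefficients in siemens):
  0.8356·V_1 - 0.0001786·V_3 = 20
  0.1064·V_3 - 0.0001786·V_1 = 2.4
Determinant D = (0.8356)(0.1064) - (-0.0001786)(-0.0001786) = 0.08894
V_1 = [(20)(0.1064) - (-0.0001786)(2.4)]/D = 23.94 V
V_3 = [(0.8356)(2.4) - (20)(-0.0001786)]/D = 22.59 V
V_th = V_1 - V_3 = 23.94 - 22.59 = 1.348 V
Step 2 — R_th: zero the source — replace V1 by a short circuit (node 2 merges into node 0) — and find the resistance seen between A (node 1) and B (node 3).
Reduce the network between node 1 (A) and node 3 (B) by series/parallel combination:
  Rp1 = R1 ‖ R2 (parallel, both between nodes 0 and 1) = 1/(1/1.2 + 1/470) = 1.197 Ω
  Rp2 = R3 ‖ R4 (parallel, both between nodes 0 and 3) = 1/(1/10 + 1/160) = 9.412 Ω
  Rs1 = Rp1 + Rp2 (series, joined only at node 0) = 1.197 + 9.412 = 10.61 Ω
  Rp3 = R5 ‖ Rs1 (parallel, both between nodes 1 and 3) = 1/(1/5600 + 1/10.61) = 10.59 Ω
R_th = 10.59 Ω

Final answer: V_th = 1.348 V, R_th = 10.59 Ω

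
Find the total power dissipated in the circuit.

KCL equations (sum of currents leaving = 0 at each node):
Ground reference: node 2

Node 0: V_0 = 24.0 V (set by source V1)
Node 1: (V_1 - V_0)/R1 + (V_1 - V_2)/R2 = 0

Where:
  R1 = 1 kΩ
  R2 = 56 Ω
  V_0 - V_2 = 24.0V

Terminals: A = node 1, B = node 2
Nodal analysis, taking node 2 as the 0 V reference.
Source V1 fixes V_0 = 24 V.
KCL at each unknown node (sum of currents leaving = 0; resistances in Ω):
  Node 1: (V_1 - 24)/1000 + (V_1 - 0)/56 = 0
Collecting terms: 0.01886 × V_1 = 0.024  =>  V_1 = 1.273 V
Power in each resistor, P = (ΔV)²/R:
  P_R1 = (24 - 1.273)²/1000 = 0.5165 W
  P_R2 = (1.273 - 0)²/56 = 0.02893 W
P_total = P_R1 + P_R2 = 0.5455 W

Final answer: 0.5455 W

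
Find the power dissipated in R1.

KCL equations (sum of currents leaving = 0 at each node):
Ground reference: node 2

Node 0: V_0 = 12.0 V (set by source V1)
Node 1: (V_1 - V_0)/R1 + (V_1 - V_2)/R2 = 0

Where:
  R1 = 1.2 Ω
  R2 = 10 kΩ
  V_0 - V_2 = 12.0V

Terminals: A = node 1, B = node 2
Nodal analysis, taking node 2 as the 0 V reference.
Source V1 fixes V_0 = 12 V.
KCL at each unknown node (sum of currents leaving = 0; resistances in Ω):
  Node 1: (V_1 - 12)/1.2 + (V_1 - 0)/10000 = 0
Collecting terms: 0.8334 × V_1 = 10  =>  V_1 = 12 V
I_R1 = (V_0 - V_1)/R1 = (12 - 12)/1.2 = 0.0012 A
P_R1 = I_R1² × R1 = (0.0012)² × 1.2 = 0.000001728 W

Final answer: 1.728e-06 W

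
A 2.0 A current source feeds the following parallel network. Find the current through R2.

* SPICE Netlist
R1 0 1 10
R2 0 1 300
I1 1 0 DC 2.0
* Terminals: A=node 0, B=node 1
All resistors sit directly between nodes 0 and 1, so they are in parallel and share one voltage V; the full source current 2 A splits among them.
1/R_par = 1/10 + 1/300 = 0.1033 S  =>  R_par = 9.677 Ω
V = I × R_par = 2 × 9.677 = 19.35 V
I_R2 = V/R2 = 19.35/300 = 0.06452 A

Final answer: 0.06452 A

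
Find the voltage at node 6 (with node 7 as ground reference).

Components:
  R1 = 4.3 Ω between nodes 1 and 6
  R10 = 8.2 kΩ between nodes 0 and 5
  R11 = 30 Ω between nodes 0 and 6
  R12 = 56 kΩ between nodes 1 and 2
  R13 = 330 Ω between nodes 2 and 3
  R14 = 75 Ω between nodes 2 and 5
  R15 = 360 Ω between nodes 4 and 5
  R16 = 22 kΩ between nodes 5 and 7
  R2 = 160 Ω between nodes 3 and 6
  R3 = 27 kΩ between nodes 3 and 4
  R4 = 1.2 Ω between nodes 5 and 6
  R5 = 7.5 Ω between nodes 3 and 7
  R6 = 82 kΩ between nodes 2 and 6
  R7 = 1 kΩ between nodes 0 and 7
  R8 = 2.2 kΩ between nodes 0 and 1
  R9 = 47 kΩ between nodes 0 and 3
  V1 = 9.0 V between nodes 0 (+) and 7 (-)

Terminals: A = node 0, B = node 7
Nodal analysis, taking node 7 as the 0 V reference.
Source V1 fixes V_0 = 9 V.
KCL at each unknown node (sum of currents leaving = 0; resistances in Ω):
  Node 1: (V_1 - V_6)/4.3 + (V_1 - 9)/2200 + (V_1 - V_2)/56000 = 0
  Node 2: (V_2 - V_6)/82000 + (V_2 - V_1)/56000 + (V_2 - V_3)/330 + (V_2 - V_5)/75 = 0
  Node 3: (V_3 - V_6)/160 + (V_3 - V_4)/27000 + (V_3 - 0)/7.5 + (V_3 - 9)/47000 + (V_3 - V_2)/330 = 0
  Node 4: (V_4 - V_3)/27000 + (V_4 - V_5)/360 = 0
  Node 5: (V_5 - V_6)/1.2 + (V_5 - 9)/8200 + (V_5 - V_2)/75 + (V_5 - V_4)/360 + (V_5 - 0)/22000 = 0
  Node 6: (V_6 - V_1)/4.3 + (V_6 - V_3)/160 + (V_6 - V_5)/1.2 + (V_6 - V_2)/82000 + (V_6 - 9)/30 = 0
Collecting terms (coefficients in siemens):
  0.233·V_1 - 0.00001786·V_2 - 0.2326·V_6 = 0.004091
  0.01639·V_2 - 0.00001786·V_1 - 0.00303·V_3 - 0.01333·V_5 - 0.0000122·V_6 = 0
  0.1427·V_3 - 0.00303·V_2 - 0.00003704·V_4 - 0.00625·V_6 = 0.0001915
  0.002815·V_4 - 0.00003704·V_3 - 0.002778·V_5 = 0
  0.8496·V_5 - 0.01333·V_2 - 0.002778·V_4 - 0.8333·V_6 = 0.001098
  1.105·V_6 - 0.2326·V_1 - 0.0000122·V_2 - 0.00625·V_3 - 0.8333·V_5 = 0.3
Solving these 6 simultaneous equations (Gaussian elimination) gives:
  V_1 = 7.241 V, V_2 = 5.966 V, V_3 = 0.447 V, V_4 = 7.129 V
  V_5 = 7.218 V, V_6 = 7.238 V
The requested potential is V_6 = 7.238 V.

Final answer: V_6 = 7.238 V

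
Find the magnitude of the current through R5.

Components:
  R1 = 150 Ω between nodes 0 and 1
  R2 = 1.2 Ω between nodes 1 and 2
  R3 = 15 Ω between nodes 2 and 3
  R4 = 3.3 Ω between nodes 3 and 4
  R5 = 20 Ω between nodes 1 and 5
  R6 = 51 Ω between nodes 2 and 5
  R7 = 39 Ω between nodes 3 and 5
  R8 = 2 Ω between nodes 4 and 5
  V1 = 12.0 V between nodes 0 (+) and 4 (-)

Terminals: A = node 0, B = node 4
Nodal analysis, taking node 4 as the 0 V reference.
Source V1 fixes V_0 = 12 V.
KCL at each unknown node (sum of currents leaving = 0; resistances in Ω):
  Node 1: (V_1 - 12)/150 + (V_1 - V_2)/1.2 + (V_1 - V_5)/20 = 0
  Node 2: (V_2 - V_1)/1.2 + (V_2 - V_3)/15 + (V_2 - V_5)/51 = 0
  Node 3: (V_3 - V_2)/15 + (V_3 - 0)/3.3 + (V_3 - V_5)/39 = 0
  Node 5: (V_5 - V_1)/20 + (V_5 - V_2)/51 + (V_5 - V_3)/39 + (V_5 - 0)/2 = 0
Collecting terms (coefficients in siemens):
  0.89·V_1 - 0.8333·V_2 - 0.05·V_5 = 0.08
  0.9196·V_2 - 0.8333·V_1 - 0.06667·V_3 - 0.01961·V_5 = 0
  0.3953·V_3 - 0.06667·V_2 - 0.02564·V_5 = 0
  0.5952·V_5 - 0.05·V_1 - 0.01961·V_2 - 0.02564·V_3 = 0
Solving these 4 simultaneous equations (Gaussian elimination) gives:
  V_1 = 0.6851 V, V_2 = 0.6307 V, V_3 = 0.1118 V, V_5 = 0.08314 V
I_R5 = (V_1 - V_5)/R5 = (0.6851 - 0.08314)/20 = 0.0301 A
|I_R5| = 0.0301 A

Final answer: |I_R5| = 0.0301 A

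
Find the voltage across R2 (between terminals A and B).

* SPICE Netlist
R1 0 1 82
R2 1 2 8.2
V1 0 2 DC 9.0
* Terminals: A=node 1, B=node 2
R1 and R2 are in series across V1 (node 0 → node 1 → node 2), and the output A–B is taken across R2, so this is a voltage divider.
Series current: I = V1/(R1 + R2) = 9/(82 + 8.2) = 9/90.2 = 0.09978 A
V_R2 = I × R2 = V1 × R2/(R1 + R2) = 9 × 8.2/90.2 = 0.8182 V

Final answer: 0.8182 V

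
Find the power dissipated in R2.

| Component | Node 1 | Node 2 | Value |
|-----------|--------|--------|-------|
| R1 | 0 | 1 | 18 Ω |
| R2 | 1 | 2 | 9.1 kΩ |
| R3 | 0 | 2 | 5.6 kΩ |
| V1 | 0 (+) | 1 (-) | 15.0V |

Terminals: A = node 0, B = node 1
Nodal analysis, taking node 1 as the 0 V reference.
Source V1 fixes V_0 = 15 V.
KCL at each unknown node (sum of currents leaving = 0; resistances in Ω):
  Node 2: (V_2 - 0)/9100 + (V_2 - 15)/5600 = 0
Collecting terms: 0.0002885 × V_2 = 0.002679  =>  V_2 = 9.286 V
I_R2 = (V_1 - V_2)/R2 = (0 - 9.286)/9100 = -0.00102 A
P_R2 = I_R2² × R2 = (-0.00102)² × 9100 = 0.009475 W

Final answer: 0.009475 W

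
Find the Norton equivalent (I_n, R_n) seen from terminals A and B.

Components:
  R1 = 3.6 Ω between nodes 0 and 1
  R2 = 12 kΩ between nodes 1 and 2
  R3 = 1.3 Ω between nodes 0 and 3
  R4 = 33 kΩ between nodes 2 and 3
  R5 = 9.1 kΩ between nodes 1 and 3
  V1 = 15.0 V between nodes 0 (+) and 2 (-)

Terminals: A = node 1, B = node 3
Find the Thévenin equivalent first; then I_n = V_th/R_th and R_n = R_th.
Step 1 — V_th is the open-circuit voltage V_A - V_B (nothing connected across the terminals).
Nodal analysis, taking node 2 as the 0 V reference.
Source V1 fixes V_0 = 15 V.
KCL at each unknown node (sum of currents leaving = 0; resistances in Ω):
  Node 1: (V_1 - 15)/3.6 + (V_1 - 0)/12000 + (V_1 - V_3)/9100 = 0
  Node 3: (V_3 - 15)/1.3 + (V_3 - 0)/33000 + (V_3 - V_1)/9100 = 0
Collecting terms (coefficients in siemens):
  0.278·V_1 - 0.0001099·V_3 = 4.167
  0.7694·V_3 - 0.0001099·V_1 = 11.54
Determinant D = (0.278)(0.7694) - (-0.0001099)(-0.0001099) = 0.2139
V_1 = [(4.167)(0.7694) - (-0.0001099)(11.54)]/D = 15 V
V_3 = [(0.278)(11.54) - (4.167)(-0.0001099)]/D = 15 V
V_th = V_1 - V_3 = 15 - 15 = -0.003906 V
Step 2 — R_th: zero the source — replace V1 by a short circuit (node 2 merges into node 0) — and find the resistance seen between A (node 1) and B (node 3).
Reduce the network between node 1 (A) and node 3 (B) by series/parallel combination:
  Rp1 = R1 ‖ R2 (parallel, both between nodes 0 and 1) = 1/(1/3.6 + 1/12000) = 3.599 Ω
  Rp2 = R3 ‖ R4 (parallel, both between nodes 0 and 3) = 1/(1/1.3 + 1/33000) = 1.3 Ω
  Rs1 = Rp1 + Rp2 (series, joined only at node 0) = 3.599 + 1.3 = 4.899 Ω
  Rp3 = R5 ‖ Rs1 (parallel, both between nodes 1 and 3) = 1/(1/9100 + 1/4.899) = 4.896 Ω
R_th = 4.896 Ω
I_n = V_th/R_th = -0.003906/4.896 = -0.0007977 A, and R_n = R_th = 4.896 Ω

Final answer: I_n = -0.0007977 A, R_n = 4.896 Ω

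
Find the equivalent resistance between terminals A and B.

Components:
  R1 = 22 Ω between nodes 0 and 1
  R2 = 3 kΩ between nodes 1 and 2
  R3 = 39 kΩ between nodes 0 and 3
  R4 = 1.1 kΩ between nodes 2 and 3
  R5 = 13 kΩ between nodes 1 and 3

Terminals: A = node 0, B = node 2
The network is not a plain series/parallel combination. Inject a 1 A test current into terminal A (node 0) and return it from terminal B (node 2); then R_eq = V_A / (1 A).
Nodal analysis, taking node 2 as the 0 V reference.
Current source I_test pushes 1 A into node 0 and draws it out of node 2.
KCL at each unknown node (sum of currents leaving = 0; resistances in Ω):
  Node 0: (V_0 - V_1)/22 + (V_0 - V_3)/39000 - 1 = 0
  Node 1: (V_1 - V_0)/22 + (V_1 - 0)/3000 + (V_1 - V_3)/13000 = 0
  Node 3: (V_3 - V_0)/39000 + (V_3 - V_1)/13000 + (V_3 - 0)/1100 = 0
Collecting terms (coefficients in siemens):
  0.04548·V_0 - 0.04545·V_1 - 0.00002564·V_3 = 1
  0.04586·V_1 - 0.04545·V_0 - 0.00007692·V_3 = 0
  0.001012·V_3 - 0.00002564·V_0 - 0.00007692·V_1 = 0
Solving these 3 simultaneous equations (Gaussian elimination) gives:
  V_0 = 2370 V, V_1 = 2349 V, V_3 = 238.7 V
R_eq = V_0 / 1 A = 2370 Ω = 2.37 kΩ

Final answer: 2.37 kΩ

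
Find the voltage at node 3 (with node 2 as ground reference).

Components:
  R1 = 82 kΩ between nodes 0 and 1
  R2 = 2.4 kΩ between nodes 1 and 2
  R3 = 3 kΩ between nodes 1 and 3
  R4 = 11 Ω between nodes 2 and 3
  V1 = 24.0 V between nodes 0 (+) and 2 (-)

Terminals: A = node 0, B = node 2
Nodal analysis, taking node 2 as the 0 V reference.
Source V1 fixes V_0 = 24 V.
KCL at each unknown node (sum of currents leaving = 0; resistances in Ω):
  Node 1: (V_1 - 24)/82000 + (V_1 - 0)/2400 + (V_1 - V_3)/3000 = 0
  Node 3: (V_3 - V_1)/3000 + (V_3 - 0)/11 = 0
Collecting terms (coefficients in siemens):
  0.0007622·V_1 - 0.0003333·V_3 = 0.0002927
  0.09124·V_3 - 0.0003333·V_1 = 0
Determinant D = (0.0007622)(0.09124) - (-0.0003333)(-0.0003333) = 0.00006943
V_1 = [(0.0002927)(0.09124) - (-0.0003333)(0)]/D = 0.3846 V
V_3 = [(0.0007622)(0) - (0.0002927)(-0.0003333)]/D = 0.001405 V
The requested potential is V_3 = 0.001405 V.

Final answer: V_3 = 0.001405 V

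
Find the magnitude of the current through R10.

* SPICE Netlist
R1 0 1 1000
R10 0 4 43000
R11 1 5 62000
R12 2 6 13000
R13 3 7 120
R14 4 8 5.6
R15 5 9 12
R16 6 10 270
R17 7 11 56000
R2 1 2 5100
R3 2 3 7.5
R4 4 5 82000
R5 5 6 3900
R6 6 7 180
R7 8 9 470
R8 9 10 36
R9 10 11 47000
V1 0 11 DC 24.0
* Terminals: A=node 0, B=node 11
Nodal analysis, taking node 11 as the 0 V reference.
Source V1 fixes V_0 = 24 V.
KCL at each unknown node (sum of currents leaving = 0; resistances in Ω):
  Node 1: (V_1 - 24)/1000 + (V_1 - V_2)/5100 + (V_1 - V_5)/62000 = 0
  Node 2: (V_2 - V_1)/5100 + (V_2 - V_3)/7.5 + (V_2 - V_6)/13000 = 0
  Node 3: (V_3 - V_2)/7.5 + (V_3 - V_7)/120 = 0
  Node 4: (V_4 - V_5)/82000 + (V_4 - 24)/43000 + (V_4 - V_8)/5.6 = 0
  Node 5: (V_5 - V_4)/82000 + (V_5 - V_6)/3900 + (V_5 - V_1)/62000 + (V_5 - V_9)/12 = 0
  Node 6: (V_6 - V_5)/3900 + (V_6 - V_7)/180 + (V_6 - V_2)/13000 + (V_6 - V_10)/270 = 0
  Node 7: (V_7 - V_6)/180 + (V_7 - V_3)/120 + (V_7 - 0)/56000 = 0
  Node 8: (V_8 - V_9)/470 + (V_8 - V_4)/5.6 = 0
  Node 9: (V_9 - V_8)/470 + (V_9 - V_10)/36 + (V_9 - V_5)/12 = 0
  Node 10: (V_10 - V_9)/36 + (V_10 - 0)/47000 + (V_10 - V_6)/270 = 0
Collecting terms (coefficients in siemens):
  0.001212·V_1 - 0.0001961·V_2 - 0.00001613·V_5 = 0.024
  0.1336·V_2 - 0.0001961·V_1 - 0.1333·V_3 - 0.00007692·V_6 = 0
  0.1417·V_3 - 0.1333·V_2 - 0.008333·V_7 = 0
  0.1786·V_4 - 0.0000122·V_5 - 0.1786·V_8 = 0.0005581
  0.08362·V_5 - 0.00001613·V_1 - 0.0000122·V_4 - 0.0002564·V_6 - 0.08333·V_9 = 0
  0.009593·V_6 - 0.00007692·V_2 - 0.0002564·V_5 - 0.005556·V_7 - 0.003704·V_10 = 0
  0.01391·V_7 - 0.008333·V_3 - 0.005556·V_6 = 0
  0.1807·V_8 - 0.1786·V_4 - 0.002128·V_9 = 0
  0.1132·V_9 - 0.08333·V_5 - 0.002128·V_8 - 0.02778·V_10 = 0
  0.0315·V_10 - 0.003704·V_6 - 0.02778·V_9 = 0
Solving these 10 simultaneous equations (Gaussian elimination) gives:
  V_1 = 23.31 V, V_2 = 20.09 V, V_3 = 20.09 V, V_4 = 19.95 V
  V_5 = 19.9 V, V_6 = 19.97 V, V_7 = 20.01 V, V_8 = 19.95 V
  V_9 = 19.9 V, V_10 = 19.9 V
I_R10 = (V_0 - V_4)/R10 = (24 - 19.95)/43000 = 0.00009425 A
|I_R10| = 0.00009425 A

Final answer: |I_R10| = 9.425e-05 A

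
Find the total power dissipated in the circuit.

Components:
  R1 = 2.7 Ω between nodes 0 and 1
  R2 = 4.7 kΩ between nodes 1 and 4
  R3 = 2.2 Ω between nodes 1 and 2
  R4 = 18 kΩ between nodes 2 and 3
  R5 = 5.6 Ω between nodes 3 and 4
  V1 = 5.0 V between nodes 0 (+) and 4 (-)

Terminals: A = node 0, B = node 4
Nodal analysis, taking node 4 as the 0 V reference.
Source V1 fixes V_0 = 5 V.
KCL at each unknown node (sum of currents leaving = 0; resistances in Ω):
  Node 1: (V_1 - 5)/2.7 + (V_1 - 0)/4700 + (V_1 - V_2)/2.2 = 0
  Node 2: (V_2 - V_1)/2.2 + (V_2 - V_3)/18000 = 0
  Node 3: (V_3 - V_2)/18000 + (V_3 - 0)/5.6 = 0
Collecting terms (coefficients in siemens):
  0.8251·V_1 - 0.4545·V_2 = 1.852
  0.4546·V_2 - 0.4545·V_1 - 0.00005556·V_3 = 0
  0.1786·V_3 - 0.00005556·V_2 = 0
Solving these 3 simultaneous equations (Gaussian elimination) gives:
  V_1 = 4.996 V, V_2 = 4.996 V, V_3 = 0.001554 V
Power in each resistor, P = (ΔV)²/R:
  P_R1 = (5 - 4.996)²/2.7 = 0.000004852 W
  P_R2 = (4.996 - 0)²/4700 = 0.005311 W
  P_R3 = (4.996 - 4.996)²/2.2 = 0.0000001694 W
  P_R4 = (4.996 - 0.001554)²/18000 = 0.001386 W
  P_R5 = (0.001554 - 0)²/5.6 = 0.0000004311 W
P_total = P_R1 + P_R2 + P_R3 + P_R4 + P_R5 = 0.006703 W

Final answer: 0.006703 W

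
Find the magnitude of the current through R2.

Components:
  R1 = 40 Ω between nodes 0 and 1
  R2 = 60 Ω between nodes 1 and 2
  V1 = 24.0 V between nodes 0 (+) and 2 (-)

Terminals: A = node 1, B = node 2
Nodal analysis, taking node 2 as the 0 V reference.
Source V1 fixes V_0 = 24 V.
KCL at each unknown node (sum of currents leaving = 0; resistances in Ω):
  Node 1: (V_1 - 24)/40 + (V_1 - 0)/60 = 0
Collecting terms: 0.04167 × V_1 = 0.6  =>  V_1 = 14.4 V
I_R2 = (V_1 - V_2)/R2 = (14.4 - 0)/60 = 0.24 A
|I_R2| = 0.24 A

Final answer: |I_R2| = 0.24 A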